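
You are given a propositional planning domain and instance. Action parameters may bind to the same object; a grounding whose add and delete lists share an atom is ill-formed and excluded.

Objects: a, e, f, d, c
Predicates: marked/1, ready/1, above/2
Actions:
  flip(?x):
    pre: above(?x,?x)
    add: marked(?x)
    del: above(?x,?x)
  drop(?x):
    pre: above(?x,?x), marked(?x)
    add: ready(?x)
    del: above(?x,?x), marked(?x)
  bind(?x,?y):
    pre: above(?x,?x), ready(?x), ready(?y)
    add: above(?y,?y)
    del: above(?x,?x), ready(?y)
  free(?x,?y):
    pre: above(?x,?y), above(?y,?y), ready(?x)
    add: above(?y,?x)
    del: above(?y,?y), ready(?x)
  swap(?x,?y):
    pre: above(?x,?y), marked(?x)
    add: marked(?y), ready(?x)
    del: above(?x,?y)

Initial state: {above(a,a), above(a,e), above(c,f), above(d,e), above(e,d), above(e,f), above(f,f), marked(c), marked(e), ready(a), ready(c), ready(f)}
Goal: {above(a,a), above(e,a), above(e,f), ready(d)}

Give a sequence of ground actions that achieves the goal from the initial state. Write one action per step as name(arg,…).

swap(e,d); bind(f,e); free(a,e); swap(d,e)

1. swap(e,d)  →  {above(a,a), above(a,e), above(c,f), above(d,e), above(e,f), above(f,f), marked(c), marked(d), marked(e), ready(a), ready(c), ready(e), ready(f)}
2. bind(f,e)  →  {above(a,a), above(a,e), above(c,f), above(d,e), above(e,e), above(e,f), marked(c), marked(d), marked(e), ready(a), ready(c), ready(f)}
3. free(a,e)  →  {above(a,a), above(a,e), above(c,f), above(d,e), above(e,a), above(e,f), marked(c), marked(d), marked(e), ready(c), ready(f)}
4. swap(d,e)  →  {above(a,a), above(a,e), above(c,f), above(e,a), above(e,f), marked(c), marked(d), marked(e), ready(c), ready(d), ready(f)}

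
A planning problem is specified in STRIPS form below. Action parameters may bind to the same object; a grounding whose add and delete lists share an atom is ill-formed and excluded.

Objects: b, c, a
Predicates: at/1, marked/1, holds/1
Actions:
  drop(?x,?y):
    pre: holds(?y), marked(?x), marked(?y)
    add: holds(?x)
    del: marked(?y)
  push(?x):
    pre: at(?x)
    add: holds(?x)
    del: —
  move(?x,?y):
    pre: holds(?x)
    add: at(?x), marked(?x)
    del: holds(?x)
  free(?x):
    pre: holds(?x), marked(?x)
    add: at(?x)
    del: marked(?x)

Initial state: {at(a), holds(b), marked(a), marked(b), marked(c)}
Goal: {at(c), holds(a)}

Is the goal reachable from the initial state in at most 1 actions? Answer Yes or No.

1. drop(c,b)  →  {at(a), holds(b), holds(c), marked(a), marked(c)}
2. drop(a,c)  →  {at(a), holds(a), holds(b), holds(c), marked(a)}
3. move(c,b)  →  {at(a), at(c), holds(a), holds(b), marked(a), marked(c)}
optimal plan length = 3; 3 > 1

No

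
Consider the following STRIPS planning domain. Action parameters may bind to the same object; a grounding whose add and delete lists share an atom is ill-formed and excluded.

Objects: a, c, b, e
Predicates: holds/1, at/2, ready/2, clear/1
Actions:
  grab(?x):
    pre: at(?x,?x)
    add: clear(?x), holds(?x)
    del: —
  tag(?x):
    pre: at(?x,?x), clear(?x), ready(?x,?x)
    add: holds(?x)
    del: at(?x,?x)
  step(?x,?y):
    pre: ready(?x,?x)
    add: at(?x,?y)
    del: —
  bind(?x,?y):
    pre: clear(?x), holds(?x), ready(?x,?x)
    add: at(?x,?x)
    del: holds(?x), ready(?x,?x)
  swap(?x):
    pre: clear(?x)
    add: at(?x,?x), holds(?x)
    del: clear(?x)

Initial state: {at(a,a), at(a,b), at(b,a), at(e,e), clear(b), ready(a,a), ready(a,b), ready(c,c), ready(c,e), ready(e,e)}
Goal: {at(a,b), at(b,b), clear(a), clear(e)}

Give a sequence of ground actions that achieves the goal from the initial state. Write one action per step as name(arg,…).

1. grab(a)  →  {at(a,a), at(a,b), at(b,a), at(e,e), clear(a), clear(b), holds(a), ready(a,a), ready(a,b), ready(c,c), ready(c,e), ready(e,e)}
2. grab(e)  →  {at(a,a), at(a,b), at(b,a), at(e,e), clear(a), clear(b), clear(e), holds(a), holds(e), ready(a,a), ready(a,b), ready(c,c), ready(c,e), ready(e,e)}
3. swap(b)  →  {at(a,a), at(a,b), at(b,a), at(b,b), at(e,e), clear(a), clear(e), holds(a), holds(b), holds(e), ready(a,a), ready(a,b), ready(c,c), ready(c,e), ready(e,e)}

grab(a); grab(e); swap(b)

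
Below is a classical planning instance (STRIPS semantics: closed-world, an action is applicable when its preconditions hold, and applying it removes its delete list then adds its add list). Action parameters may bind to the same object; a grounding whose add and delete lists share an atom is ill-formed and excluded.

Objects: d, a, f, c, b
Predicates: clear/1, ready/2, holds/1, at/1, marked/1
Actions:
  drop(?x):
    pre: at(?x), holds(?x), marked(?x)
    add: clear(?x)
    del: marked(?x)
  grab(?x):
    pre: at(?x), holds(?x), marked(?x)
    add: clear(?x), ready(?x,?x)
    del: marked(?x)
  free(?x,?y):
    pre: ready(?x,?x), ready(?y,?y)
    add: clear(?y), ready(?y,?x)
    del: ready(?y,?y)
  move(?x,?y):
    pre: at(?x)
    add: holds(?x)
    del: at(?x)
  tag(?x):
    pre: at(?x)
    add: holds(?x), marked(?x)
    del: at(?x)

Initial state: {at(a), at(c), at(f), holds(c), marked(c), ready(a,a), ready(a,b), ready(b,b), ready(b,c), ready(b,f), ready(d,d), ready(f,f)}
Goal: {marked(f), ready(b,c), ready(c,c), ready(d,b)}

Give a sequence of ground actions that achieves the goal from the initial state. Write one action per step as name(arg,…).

1. grab(c)  →  {at(a), at(c), at(f), clear(c), holds(c), ready(a,a), ready(a,b), ready(b,b), ready(b,c), ready(b,f), ready(c,c), ready(d,d), ready(f,f)}
2. free(b,d)  →  {at(a), at(c), at(f), clear(c), clear(d), holds(c), ready(a,a), ready(a,b), ready(b,b), ready(b,c), ready(b,f), ready(c,c), ready(d,b), ready(f,f)}
3. tag(f)  →  {at(a), at(c), clear(c), clear(d), holds(c), holds(f), marked(f), ready(a,a), ready(a,b), ready(b,b), ready(b,c), ready(b,f), ready(c,c), ready(d,b), ready(f,f)}

grab(c); free(b,d); tag(f)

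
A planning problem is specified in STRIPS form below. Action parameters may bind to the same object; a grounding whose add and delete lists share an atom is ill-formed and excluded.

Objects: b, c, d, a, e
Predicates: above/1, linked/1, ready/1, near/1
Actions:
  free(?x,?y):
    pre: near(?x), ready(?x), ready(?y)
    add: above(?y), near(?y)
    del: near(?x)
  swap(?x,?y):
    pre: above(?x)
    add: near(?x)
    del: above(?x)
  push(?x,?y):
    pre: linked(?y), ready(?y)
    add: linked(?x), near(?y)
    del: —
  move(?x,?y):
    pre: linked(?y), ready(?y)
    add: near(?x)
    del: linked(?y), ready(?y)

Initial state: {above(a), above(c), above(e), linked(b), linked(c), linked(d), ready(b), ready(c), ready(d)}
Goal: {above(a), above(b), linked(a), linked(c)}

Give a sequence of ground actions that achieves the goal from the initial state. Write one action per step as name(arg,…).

push(a,c); free(c,b)

1. push(a,c)  →  {above(a), above(c), above(e), linked(a), linked(b), linked(c), linked(d), near(c), ready(b), ready(c), ready(d)}
2. free(c,b)  →  {above(a), above(b), above(c), above(e), linked(a), linked(b), linked(c), linked(d), near(b), ready(b), ready(c), ready(d)}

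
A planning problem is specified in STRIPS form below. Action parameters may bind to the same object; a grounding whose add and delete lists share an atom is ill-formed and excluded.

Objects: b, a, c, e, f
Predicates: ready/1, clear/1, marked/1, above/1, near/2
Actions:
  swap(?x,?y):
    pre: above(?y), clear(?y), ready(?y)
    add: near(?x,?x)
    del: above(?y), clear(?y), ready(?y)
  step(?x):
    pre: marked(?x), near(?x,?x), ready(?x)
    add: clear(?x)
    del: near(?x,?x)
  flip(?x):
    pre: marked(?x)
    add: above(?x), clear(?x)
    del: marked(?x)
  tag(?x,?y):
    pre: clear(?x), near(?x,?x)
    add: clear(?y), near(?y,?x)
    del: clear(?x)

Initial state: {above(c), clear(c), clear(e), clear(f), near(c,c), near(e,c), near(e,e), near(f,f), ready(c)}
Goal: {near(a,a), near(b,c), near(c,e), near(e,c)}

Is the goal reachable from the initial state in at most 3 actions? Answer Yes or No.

1. swap(a,c)  →  {clear(e), clear(f), near(a,a), near(c,c), near(e,c), near(e,e), near(f,f)}
2. tag(e,c)  →  {clear(c), clear(f), near(a,a), near(c,c), near(c,e), near(e,c), near(e,e), near(f,f)}
3. tag(c,b)  →  {clear(b), clear(f), near(a,a), near(b,c), near(c,c), near(c,e), near(e,c), near(e,e), near(f,f)}
optimal plan length = 3; 3 ≤ 3

Yes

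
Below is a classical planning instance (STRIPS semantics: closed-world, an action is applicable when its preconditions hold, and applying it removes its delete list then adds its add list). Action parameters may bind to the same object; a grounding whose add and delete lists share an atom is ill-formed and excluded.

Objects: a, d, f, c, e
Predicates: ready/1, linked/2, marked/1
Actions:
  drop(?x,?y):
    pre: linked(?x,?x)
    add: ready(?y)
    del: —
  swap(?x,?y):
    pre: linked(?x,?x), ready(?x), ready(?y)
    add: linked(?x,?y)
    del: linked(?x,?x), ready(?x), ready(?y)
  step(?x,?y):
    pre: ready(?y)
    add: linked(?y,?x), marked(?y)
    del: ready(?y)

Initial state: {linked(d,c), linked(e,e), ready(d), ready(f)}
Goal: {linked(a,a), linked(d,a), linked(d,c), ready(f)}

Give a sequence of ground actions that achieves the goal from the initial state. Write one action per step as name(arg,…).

1. drop(e,a)  →  {linked(d,c), linked(e,e), ready(a), ready(d), ready(f)}
2. step(a,a)  →  {linked(a,a), linked(d,c), linked(e,e), marked(a), ready(d), ready(f)}
3. step(a,d)  →  {linked(a,a), linked(d,a), linked(d,c), linked(e,e), marked(a), marked(d), ready(f)}

drop(e,a); step(a,a); step(a,d)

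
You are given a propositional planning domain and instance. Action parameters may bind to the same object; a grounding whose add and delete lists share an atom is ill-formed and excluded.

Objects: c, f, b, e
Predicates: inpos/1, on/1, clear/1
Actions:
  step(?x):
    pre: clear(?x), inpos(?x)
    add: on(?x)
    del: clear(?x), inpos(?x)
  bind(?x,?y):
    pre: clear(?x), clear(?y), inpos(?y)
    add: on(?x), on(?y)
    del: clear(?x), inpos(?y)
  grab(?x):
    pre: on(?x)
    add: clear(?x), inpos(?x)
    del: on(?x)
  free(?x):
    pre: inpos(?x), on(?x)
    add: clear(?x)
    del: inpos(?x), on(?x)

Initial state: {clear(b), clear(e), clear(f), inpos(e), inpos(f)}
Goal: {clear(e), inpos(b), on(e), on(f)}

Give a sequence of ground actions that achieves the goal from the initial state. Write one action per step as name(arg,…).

step(f); bind(b,e); grab(b)

1. step(f)  →  {clear(b), clear(e), inpos(e), on(f)}
2. bind(b,e)  →  {clear(e), on(b), on(e), on(f)}
3. grab(b)  →  {clear(b), clear(e), inpos(b), on(e), on(f)}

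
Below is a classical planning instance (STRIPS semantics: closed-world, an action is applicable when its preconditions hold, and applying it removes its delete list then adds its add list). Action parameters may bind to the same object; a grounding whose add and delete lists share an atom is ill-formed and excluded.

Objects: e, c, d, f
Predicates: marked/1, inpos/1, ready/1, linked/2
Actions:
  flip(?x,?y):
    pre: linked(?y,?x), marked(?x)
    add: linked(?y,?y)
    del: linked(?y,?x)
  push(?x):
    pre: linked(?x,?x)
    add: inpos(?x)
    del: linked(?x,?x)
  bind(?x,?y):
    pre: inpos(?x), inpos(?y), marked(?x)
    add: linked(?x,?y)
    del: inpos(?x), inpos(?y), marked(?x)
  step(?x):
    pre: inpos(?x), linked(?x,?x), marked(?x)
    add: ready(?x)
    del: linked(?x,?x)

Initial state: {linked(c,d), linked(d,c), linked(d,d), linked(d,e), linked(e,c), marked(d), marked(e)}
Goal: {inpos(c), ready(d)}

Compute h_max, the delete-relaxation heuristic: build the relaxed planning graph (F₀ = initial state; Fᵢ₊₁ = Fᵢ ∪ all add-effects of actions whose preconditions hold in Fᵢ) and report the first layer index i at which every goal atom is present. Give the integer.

F0 = init (7 atoms)
F1 = F0 ∪ {inpos(d), linked(c,c)}  (9 atoms)
F2 = F1 ∪ {inpos(c), ready(d)}  (11 atoms)
goal ⊆ F2  ⇒  h_max = 2

2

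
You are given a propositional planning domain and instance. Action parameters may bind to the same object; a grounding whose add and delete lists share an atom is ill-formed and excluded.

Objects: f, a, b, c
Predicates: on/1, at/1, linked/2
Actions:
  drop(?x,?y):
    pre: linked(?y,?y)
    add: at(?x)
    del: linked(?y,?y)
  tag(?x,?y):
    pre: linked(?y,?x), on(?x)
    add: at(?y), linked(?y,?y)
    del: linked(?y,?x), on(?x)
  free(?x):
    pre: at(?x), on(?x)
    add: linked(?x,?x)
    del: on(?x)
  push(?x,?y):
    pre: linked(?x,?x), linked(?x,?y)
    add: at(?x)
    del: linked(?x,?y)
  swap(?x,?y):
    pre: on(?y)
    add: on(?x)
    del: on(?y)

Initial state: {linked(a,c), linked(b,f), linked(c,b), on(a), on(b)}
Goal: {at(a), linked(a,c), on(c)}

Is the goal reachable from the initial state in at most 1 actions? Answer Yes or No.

1. tag(b,c)  →  {at(c), linked(a,c), linked(b,f), linked(c,c), on(a)}
2. drop(a,c)  →  {at(a), at(c), linked(a,c), linked(b,f), on(a)}
3. swap(c,a)  →  {at(a), at(c), linked(a,c), linked(b,f), on(c)}
optimal plan length = 3; 3 > 1

No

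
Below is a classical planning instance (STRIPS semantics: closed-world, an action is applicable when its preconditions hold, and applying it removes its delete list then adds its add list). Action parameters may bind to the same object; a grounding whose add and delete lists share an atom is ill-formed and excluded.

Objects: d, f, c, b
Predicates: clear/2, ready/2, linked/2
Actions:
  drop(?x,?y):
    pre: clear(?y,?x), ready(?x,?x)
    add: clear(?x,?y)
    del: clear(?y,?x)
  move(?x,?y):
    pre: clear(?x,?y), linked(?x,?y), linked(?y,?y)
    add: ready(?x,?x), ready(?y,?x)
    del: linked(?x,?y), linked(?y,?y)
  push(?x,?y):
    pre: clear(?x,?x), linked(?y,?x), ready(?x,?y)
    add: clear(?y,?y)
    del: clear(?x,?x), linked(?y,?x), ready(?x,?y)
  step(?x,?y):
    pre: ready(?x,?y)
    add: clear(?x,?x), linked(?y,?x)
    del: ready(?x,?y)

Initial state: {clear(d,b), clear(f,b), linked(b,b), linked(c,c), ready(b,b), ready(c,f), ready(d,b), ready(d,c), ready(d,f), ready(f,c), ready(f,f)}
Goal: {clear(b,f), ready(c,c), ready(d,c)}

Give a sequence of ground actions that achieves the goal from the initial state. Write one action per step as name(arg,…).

1. drop(b,f)  →  {clear(b,f), clear(d,b), linked(b,b), linked(c,c), ready(b,b), ready(c,f), ready(d,b), ready(d,c), ready(d,f), ready(f,c), ready(f,f)}
2. step(c,f)  →  {clear(b,f), clear(c,c), clear(d,b), linked(b,b), linked(c,c), linked(f,c), ready(b,b), ready(d,b), ready(d,c), ready(d,f), ready(f,c), ready(f,f)}
3. move(c,c)  →  {clear(b,f), clear(c,c), clear(d,b), linked(b,b), linked(f,c), ready(b,b), ready(c,c), ready(d,b), ready(d,c), ready(d,f), ready(f,c), ready(f,f)}

drop(b,f); step(c,f); move(c,c)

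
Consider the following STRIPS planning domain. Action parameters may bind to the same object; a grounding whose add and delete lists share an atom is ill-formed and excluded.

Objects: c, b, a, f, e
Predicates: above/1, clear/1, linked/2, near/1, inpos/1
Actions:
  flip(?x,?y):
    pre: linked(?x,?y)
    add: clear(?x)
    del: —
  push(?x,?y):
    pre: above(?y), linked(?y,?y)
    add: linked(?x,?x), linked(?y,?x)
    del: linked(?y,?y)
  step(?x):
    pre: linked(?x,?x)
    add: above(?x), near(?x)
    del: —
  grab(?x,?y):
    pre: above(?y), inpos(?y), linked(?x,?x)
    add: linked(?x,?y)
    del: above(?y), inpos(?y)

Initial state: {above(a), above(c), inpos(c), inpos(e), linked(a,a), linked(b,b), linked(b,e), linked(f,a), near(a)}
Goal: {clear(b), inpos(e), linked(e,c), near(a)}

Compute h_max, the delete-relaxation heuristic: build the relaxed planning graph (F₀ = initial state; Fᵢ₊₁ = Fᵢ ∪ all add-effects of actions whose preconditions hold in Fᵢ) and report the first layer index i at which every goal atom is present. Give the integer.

2

F0 = init (9 atoms)
F1 = F0 ∪ {above(b), clear(a), clear(b), clear(f), linked(a,b), linked(a,c), linked(a,e), linked(a,f), linked(b,c), linked(c,c), linked(e,e), linked(f,f), near(b)}  (22 atoms)
F2 = F1 ∪ {above(e), above(f), clear(c), clear(e), linked(b,a), linked(b,f), linked(c,a), linked(c,b), linked(c,e), linked(c,f), linked(e,c), linked(f,c), near(c), near(e), near(f)}  (37 atoms)
goal ⊆ F2  ⇒  h_max = 2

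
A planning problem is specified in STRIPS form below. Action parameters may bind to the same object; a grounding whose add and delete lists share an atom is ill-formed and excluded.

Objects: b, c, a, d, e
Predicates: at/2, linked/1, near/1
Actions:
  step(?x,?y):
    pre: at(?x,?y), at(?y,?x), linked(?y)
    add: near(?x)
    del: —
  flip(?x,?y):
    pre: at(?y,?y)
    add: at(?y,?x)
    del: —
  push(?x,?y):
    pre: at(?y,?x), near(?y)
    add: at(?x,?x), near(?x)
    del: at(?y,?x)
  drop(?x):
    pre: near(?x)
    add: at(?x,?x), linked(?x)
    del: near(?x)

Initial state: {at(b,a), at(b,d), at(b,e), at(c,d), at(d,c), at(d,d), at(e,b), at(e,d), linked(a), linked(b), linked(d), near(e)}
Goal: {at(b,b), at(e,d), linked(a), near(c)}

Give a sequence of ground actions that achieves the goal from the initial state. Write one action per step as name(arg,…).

1. step(c,d)  →  {at(b,a), at(b,d), at(b,e), at(c,d), at(d,c), at(d,d), at(e,b), at(e,d), linked(a), linked(b), linked(d), near(c), near(e)}
2. push(b,e)  →  {at(b,a), at(b,b), at(b,d), at(b,e), at(c,d), at(d,c), at(d,d), at(e,d), linked(a), linked(b), linked(d), near(b), near(c), near(e)}

step(c,d); push(b,e)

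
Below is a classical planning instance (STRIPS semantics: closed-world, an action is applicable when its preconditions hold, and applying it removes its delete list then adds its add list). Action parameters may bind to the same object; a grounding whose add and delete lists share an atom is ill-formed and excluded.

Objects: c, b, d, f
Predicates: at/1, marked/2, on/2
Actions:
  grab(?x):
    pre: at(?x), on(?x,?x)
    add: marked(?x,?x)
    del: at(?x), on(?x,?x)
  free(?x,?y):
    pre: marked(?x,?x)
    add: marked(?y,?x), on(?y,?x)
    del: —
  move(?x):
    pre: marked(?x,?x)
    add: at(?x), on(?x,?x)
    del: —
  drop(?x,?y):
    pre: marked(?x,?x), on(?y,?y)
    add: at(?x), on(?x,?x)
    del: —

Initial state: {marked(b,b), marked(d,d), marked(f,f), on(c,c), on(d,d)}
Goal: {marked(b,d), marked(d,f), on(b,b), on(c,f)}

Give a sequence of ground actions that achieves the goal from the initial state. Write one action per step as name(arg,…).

1. free(b,b)  →  {marked(b,b), marked(d,d), marked(f,f), on(b,b), on(c,c), on(d,d)}
2. free(d,b)  →  {marked(b,b), marked(b,d), marked(d,d), marked(f,f), on(b,b), on(b,d), on(c,c), on(d,d)}
3. free(f,c)  →  {marked(b,b), marked(b,d), marked(c,f), marked(d,d), marked(f,f), on(b,b), on(b,d), on(c,c), on(c,f), on(d,d)}
4. free(f,d)  →  {marked(b,b), marked(b,d), marked(c,f), marked(d,d), marked(d,f), marked(f,f), on(b,b), on(b,d), on(c,c), on(c,f), on(d,d), on(d,f)}

free(b,b); free(d,b); free(f,c); free(f,d)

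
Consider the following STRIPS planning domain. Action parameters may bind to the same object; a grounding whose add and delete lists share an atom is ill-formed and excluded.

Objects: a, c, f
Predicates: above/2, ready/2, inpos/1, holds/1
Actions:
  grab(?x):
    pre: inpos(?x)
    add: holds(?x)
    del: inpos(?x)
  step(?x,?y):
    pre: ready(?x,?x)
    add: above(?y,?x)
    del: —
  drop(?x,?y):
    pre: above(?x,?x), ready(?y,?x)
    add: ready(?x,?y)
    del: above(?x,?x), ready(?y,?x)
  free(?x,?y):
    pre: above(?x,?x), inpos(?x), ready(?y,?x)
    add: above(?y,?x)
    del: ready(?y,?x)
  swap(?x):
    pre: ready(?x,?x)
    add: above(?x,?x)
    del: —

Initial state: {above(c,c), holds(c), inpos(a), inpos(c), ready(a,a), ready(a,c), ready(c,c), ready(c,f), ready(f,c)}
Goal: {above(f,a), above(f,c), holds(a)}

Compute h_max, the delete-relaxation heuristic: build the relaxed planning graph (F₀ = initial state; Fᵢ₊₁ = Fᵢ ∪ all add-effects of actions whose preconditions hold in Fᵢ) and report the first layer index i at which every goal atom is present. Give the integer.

1

F0 = init (9 atoms)
F1 = F0 ∪ {above(a,a), above(a,c), above(c,a), above(f,a), above(f,c), holds(a), ready(c,a)}  (16 atoms)
goal ⊆ F1  ⇒  h_max = 1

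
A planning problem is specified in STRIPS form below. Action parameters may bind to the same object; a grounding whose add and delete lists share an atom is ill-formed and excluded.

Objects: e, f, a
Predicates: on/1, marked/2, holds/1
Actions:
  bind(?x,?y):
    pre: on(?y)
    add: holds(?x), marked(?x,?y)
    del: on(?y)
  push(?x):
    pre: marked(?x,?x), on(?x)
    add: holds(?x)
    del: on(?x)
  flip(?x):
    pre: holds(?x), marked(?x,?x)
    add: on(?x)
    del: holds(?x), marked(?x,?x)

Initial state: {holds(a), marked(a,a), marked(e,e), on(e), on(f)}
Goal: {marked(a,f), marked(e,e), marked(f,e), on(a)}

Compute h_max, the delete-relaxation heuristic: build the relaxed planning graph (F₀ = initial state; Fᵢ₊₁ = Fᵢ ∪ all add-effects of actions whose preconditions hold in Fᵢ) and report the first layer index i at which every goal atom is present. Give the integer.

F0 = init (5 atoms)
F1 = F0 ∪ {holds(e), holds(f), marked(a,e), marked(a,f), marked(e,f), marked(f,e), marked(f,f), on(a)}  (13 atoms)
goal ⊆ F1  ⇒  h_max = 1

1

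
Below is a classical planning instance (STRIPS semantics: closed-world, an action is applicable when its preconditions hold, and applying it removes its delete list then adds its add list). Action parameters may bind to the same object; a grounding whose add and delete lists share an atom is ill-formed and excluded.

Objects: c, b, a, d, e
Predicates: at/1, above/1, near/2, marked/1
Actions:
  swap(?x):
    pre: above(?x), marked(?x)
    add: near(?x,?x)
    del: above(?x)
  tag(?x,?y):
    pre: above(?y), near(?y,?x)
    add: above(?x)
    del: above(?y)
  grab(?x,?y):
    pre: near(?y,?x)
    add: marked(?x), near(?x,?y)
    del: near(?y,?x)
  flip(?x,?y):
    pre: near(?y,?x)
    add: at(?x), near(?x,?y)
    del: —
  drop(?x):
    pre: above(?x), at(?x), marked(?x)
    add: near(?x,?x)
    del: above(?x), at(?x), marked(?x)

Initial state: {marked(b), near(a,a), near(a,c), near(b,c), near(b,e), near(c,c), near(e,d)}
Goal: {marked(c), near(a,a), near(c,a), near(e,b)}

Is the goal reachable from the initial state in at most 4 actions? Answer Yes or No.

1. grab(c,a)  →  {marked(b), marked(c), near(a,a), near(b,c), near(b,e), near(c,a), near(c,c), near(e,d)}
2. grab(e,b)  →  {marked(b), marked(c), marked(e), near(a,a), near(b,c), near(c,a), near(c,c), near(e,b), near(e,d)}
optimal plan length = 2; 2 ≤ 4

Yes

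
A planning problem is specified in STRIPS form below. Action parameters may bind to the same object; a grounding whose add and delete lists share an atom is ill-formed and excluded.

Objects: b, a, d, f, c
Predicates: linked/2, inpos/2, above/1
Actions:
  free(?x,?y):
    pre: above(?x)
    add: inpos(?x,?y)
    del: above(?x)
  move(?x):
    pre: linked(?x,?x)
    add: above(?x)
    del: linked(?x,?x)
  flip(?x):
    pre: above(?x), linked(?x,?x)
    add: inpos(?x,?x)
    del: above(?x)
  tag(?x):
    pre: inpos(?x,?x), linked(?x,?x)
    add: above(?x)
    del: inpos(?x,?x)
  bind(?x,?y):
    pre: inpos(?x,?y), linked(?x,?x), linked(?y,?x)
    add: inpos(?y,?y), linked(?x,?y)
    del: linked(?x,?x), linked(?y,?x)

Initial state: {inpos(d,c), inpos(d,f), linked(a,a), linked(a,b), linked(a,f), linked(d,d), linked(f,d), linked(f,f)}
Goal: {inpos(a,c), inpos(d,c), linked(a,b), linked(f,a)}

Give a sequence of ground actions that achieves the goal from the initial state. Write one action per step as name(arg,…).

move(a); free(a,c); bind(d,f); tag(f); free(f,a); bind(f,a)

1. move(a)  →  {above(a), inpos(d,c), inpos(d,f), linked(a,b), linked(a,f), linked(d,d), linked(f,d), linked(f,f)}
2. free(a,c)  →  {inpos(a,c), inpos(d,c), inpos(d,f), linked(a,b), linked(a,f), linked(d,d), linked(f,d), linked(f,f)}
3. bind(d,f)  →  {inpos(a,c), inpos(d,c), inpos(d,f), inpos(f,f), linked(a,b), linked(a,f), linked(d,f), linked(f,f)}
4. tag(f)  →  {above(f), inpos(a,c), inpos(d,c), inpos(d,f), linked(a,b), linked(a,f), linked(d,f), linked(f,f)}
5. free(f,a)  →  {inpos(a,c), inpos(d,c), inpos(d,f), inpos(f,a), linked(a,b), linked(a,f), linked(d,f), linked(f,f)}
6. bind(f,a)  →  {inpos(a,a), inpos(a,c), inpos(d,c), inpos(d,f), inpos(f,a), linked(a,b), linked(d,f), linked(f,a)}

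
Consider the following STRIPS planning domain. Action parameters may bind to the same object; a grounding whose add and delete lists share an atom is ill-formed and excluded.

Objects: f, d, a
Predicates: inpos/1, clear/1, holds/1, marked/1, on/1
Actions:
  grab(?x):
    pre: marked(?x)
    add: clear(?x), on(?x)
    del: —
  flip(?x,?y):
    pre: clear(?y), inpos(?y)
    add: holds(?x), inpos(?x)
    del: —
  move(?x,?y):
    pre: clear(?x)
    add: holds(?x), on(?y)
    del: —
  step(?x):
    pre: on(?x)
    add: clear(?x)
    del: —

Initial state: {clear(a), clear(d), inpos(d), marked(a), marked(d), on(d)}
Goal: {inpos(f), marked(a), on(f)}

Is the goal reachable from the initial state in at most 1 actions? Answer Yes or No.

1. flip(f,d)  →  {clear(a), clear(d), holds(f), inpos(d), inpos(f), marked(a), marked(d), on(d)}
2. move(d,f)  →  {clear(a), clear(d), holds(d), holds(f), inpos(d), inpos(f), marked(a), marked(d), on(d), on(f)}
optimal plan length = 2; 2 > 1

No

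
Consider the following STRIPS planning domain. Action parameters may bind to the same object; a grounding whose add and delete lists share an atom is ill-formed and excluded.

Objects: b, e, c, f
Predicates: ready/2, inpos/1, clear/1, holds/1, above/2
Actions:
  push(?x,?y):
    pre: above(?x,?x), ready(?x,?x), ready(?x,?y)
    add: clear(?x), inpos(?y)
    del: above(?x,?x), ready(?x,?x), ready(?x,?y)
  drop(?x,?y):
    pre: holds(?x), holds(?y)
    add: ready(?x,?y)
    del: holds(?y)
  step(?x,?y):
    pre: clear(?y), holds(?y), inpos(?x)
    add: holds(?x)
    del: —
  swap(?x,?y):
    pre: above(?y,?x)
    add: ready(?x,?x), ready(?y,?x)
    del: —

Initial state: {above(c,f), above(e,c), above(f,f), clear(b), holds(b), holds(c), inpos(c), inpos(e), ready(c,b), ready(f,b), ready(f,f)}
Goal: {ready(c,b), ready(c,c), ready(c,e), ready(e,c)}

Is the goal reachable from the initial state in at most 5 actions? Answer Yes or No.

1. step(e,b)  →  {above(c,f), above(e,c), above(f,f), clear(b), holds(b), holds(c), holds(e), inpos(c), inpos(e), ready(c,b), ready(f,b), ready(f,f)}
2. drop(c,e)  →  {above(c,f), above(e,c), above(f,f), clear(b), holds(b), holds(c), inpos(c), inpos(e), ready(c,b), ready(c,e), ready(f,b), ready(f,f)}
3. swap(c,e)  →  {above(c,f), above(e,c), above(f,f), clear(b), holds(b), holds(c), inpos(c), inpos(e), ready(c,b), ready(c,c), ready(c,e), ready(e,c), ready(f,b), ready(f,f)}
optimal plan length = 3; 3 ≤ 5

Yes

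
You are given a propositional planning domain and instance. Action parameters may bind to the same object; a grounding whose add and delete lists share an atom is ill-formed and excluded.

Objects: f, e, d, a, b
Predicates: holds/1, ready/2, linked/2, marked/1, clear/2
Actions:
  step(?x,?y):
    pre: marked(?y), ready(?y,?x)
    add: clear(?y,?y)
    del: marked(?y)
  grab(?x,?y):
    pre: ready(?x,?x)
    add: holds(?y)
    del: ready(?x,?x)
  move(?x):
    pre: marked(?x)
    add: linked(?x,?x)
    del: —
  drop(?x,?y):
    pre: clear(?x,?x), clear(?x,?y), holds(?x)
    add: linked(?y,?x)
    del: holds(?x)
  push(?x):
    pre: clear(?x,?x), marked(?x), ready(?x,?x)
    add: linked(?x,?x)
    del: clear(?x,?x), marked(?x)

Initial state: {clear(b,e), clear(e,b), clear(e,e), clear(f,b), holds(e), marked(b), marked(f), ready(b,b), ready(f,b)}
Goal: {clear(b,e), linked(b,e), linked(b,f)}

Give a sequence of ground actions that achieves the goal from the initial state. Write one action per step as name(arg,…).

1. step(b,f)  →  {clear(b,e), clear(e,b), clear(e,e), clear(f,b), clear(f,f), holds(e), marked(b), ready(b,b), ready(f,b)}
2. grab(b,f)  →  {clear(b,e), clear(e,b), clear(e,e), clear(f,b), clear(f,f), holds(e), holds(f), marked(b), ready(f,b)}
3. drop(f,b)  →  {clear(b,e), clear(e,b), clear(e,e), clear(f,b), clear(f,f), holds(e), linked(b,f), marked(b), ready(f,b)}
4. drop(e,b)  →  {clear(b,e), clear(e,b), clear(e,e), clear(f,b), clear(f,f), linked(b,e), linked(b,f), marked(b), ready(f,b)}

step(b,f); grab(b,f); drop(f,b); drop(e,b)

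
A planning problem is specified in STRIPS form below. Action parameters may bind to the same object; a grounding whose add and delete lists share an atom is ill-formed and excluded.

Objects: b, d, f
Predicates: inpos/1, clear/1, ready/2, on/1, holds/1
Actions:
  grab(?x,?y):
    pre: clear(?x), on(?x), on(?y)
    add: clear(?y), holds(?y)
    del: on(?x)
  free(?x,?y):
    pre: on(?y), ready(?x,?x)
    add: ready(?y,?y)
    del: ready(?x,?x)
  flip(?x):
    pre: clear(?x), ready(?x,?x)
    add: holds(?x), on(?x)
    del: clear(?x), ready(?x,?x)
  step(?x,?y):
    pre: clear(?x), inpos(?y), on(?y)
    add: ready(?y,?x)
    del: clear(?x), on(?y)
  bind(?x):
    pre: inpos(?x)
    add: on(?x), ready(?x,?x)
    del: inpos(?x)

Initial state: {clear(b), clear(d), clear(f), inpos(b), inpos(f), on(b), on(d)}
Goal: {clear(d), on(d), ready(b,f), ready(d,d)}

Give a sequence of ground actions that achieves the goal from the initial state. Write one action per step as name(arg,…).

step(f,b); bind(b); free(b,d)

1. step(f,b)  →  {clear(b), clear(d), inpos(b), inpos(f), on(d), ready(b,f)}
2. bind(b)  →  {clear(b), clear(d), inpos(f), on(b), on(d), ready(b,b), ready(b,f)}
3. free(b,d)  →  {clear(b), clear(d), inpos(f), on(b), on(d), ready(b,f), ready(d,d)}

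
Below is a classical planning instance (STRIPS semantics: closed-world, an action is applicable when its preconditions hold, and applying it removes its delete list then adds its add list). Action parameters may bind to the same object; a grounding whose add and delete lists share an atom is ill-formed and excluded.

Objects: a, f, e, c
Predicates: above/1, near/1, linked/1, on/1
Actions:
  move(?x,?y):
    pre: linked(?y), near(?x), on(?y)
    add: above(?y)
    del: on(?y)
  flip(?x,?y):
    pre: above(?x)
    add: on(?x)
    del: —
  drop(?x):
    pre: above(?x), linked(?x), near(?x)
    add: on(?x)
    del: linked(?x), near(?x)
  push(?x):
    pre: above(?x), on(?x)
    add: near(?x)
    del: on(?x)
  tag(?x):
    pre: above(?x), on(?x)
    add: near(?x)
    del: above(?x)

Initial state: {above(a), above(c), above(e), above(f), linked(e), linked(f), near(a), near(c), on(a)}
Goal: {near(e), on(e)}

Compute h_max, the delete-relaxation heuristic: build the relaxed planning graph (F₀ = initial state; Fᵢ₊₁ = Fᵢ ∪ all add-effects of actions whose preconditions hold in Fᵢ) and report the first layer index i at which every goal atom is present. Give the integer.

2

F0 = init (9 atoms)
F1 = F0 ∪ {on(c), on(e), on(f)}  (12 atoms)
F2 = F1 ∪ {near(e), near(f)}  (14 atoms)
goal ⊆ F2  ⇒  h_max = 2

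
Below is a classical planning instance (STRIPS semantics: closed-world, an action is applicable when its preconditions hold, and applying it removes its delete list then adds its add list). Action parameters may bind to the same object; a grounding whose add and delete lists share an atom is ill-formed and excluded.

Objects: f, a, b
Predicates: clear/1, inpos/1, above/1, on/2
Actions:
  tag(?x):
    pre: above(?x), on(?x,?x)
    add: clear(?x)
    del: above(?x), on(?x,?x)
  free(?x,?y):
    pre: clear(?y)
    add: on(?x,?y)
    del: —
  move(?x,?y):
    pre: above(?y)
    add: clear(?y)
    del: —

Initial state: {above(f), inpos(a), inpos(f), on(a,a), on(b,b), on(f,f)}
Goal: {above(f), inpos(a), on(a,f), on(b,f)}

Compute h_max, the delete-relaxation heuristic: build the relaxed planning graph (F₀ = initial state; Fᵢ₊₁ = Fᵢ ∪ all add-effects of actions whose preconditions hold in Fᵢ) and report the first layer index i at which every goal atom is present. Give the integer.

F0 = init (6 atoms)
F1 = F0 ∪ {clear(f)}  (7 atoms)
F2 = F1 ∪ {on(a,f), on(b,f)}  (9 atoms)
goal ⊆ F2  ⇒  h_max = 2

2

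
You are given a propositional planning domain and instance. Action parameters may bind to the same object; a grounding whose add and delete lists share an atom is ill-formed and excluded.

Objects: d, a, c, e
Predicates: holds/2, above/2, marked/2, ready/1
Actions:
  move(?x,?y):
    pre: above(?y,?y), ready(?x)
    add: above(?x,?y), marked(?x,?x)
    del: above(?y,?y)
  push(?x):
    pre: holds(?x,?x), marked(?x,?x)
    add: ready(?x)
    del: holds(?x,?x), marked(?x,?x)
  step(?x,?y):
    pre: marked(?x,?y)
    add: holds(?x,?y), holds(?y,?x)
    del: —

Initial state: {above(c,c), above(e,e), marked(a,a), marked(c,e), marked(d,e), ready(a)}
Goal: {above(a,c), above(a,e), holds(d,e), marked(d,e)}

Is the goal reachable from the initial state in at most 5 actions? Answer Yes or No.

1. move(a,c)  →  {above(a,c), above(e,e), marked(a,a), marked(c,e), marked(d,e), ready(a)}
2. move(a,e)  →  {above(a,c), above(a,e), marked(a,a), marked(c,e), marked(d,e), ready(a)}
3. step(d,e)  →  {above(a,c), above(a,e), holds(d,e), holds(e,d), marked(a,a), marked(c,e), marked(d,e), ready(a)}
optimal plan length = 3; 3 ≤ 5

Yes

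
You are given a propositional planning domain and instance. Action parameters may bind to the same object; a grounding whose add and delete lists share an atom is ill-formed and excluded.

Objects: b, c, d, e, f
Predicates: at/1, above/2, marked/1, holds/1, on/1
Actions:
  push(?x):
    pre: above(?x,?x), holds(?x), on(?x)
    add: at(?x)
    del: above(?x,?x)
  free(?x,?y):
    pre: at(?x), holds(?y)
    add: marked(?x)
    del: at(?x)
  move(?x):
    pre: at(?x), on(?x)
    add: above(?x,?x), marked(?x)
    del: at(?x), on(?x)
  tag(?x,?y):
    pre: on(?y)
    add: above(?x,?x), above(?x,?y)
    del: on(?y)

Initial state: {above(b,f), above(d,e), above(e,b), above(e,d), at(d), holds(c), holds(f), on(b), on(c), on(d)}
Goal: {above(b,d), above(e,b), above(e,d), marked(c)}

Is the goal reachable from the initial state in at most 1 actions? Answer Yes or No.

1. tag(b,d)  →  {above(b,b), above(b,d), above(b,f), above(d,e), above(e,b), above(e,d), at(d), holds(c), holds(f), on(b), on(c)}
2. tag(c,b)  →  {above(b,b), above(b,d), above(b,f), above(c,b), above(c,c), above(d,e), above(e,b), above(e,d), at(d), holds(c), holds(f), on(c)}
3. push(c)  →  {above(b,b), above(b,d), above(b,f), above(c,b), above(d,e), above(e,b), above(e,d), at(c), at(d), holds(c), holds(f), on(c)}
4. free(c,c)  →  {above(b,b), above(b,d), above(b,f), above(c,b), above(d,e), above(e,b), above(e,d), at(d), holds(c), holds(f), marked(c), on(c)}
optimal plan length = 4; 4 > 1

No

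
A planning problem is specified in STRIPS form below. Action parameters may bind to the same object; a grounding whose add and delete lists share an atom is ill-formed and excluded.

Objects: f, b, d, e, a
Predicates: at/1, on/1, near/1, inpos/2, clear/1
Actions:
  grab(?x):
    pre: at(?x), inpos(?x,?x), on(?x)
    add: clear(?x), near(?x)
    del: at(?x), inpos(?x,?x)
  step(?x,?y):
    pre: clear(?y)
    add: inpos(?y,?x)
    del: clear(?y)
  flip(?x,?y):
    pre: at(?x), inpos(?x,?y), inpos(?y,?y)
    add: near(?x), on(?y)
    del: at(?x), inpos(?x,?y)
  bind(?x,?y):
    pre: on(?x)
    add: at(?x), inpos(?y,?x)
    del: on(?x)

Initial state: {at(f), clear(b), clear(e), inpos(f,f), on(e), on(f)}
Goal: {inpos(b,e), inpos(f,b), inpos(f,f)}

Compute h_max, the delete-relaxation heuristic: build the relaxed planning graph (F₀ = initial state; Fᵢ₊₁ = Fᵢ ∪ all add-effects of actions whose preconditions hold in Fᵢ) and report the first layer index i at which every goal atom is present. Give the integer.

2

F0 = init (6 atoms)
F1 = F0 ∪ {at(e), clear(f), inpos(a,e), inpos(a,f), inpos(b,a), inpos(b,b), inpos(b,d), inpos(b,e), inpos(b,f), inpos(d,e), inpos(d,f), inpos(e,a), inpos(e,b), inpos(e,d), inpos(e,e), inpos(e,f), inpos(f,e), near(f)}  (24 atoms)
F2 = F1 ∪ {inpos(f,a), inpos(f,b), inpos(f,d), near(e), on(b)}  (29 atoms)
goal ⊆ F2  ⇒  h_max = 2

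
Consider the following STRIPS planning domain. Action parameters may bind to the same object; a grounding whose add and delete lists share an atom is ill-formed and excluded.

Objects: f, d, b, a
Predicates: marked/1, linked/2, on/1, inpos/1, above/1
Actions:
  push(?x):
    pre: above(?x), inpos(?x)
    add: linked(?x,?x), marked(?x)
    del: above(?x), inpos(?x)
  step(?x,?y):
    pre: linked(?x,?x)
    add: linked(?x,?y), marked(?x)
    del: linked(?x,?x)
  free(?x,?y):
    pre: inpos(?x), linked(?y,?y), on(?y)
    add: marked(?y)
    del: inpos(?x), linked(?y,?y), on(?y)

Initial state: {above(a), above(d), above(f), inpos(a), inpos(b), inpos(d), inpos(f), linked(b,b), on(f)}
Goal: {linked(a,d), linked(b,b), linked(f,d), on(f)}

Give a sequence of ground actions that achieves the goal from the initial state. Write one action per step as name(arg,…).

push(f); push(a); step(f,d); step(a,d)

1. push(f)  →  {above(a), above(d), inpos(a), inpos(b), inpos(d), linked(b,b), linked(f,f), marked(f), on(f)}
2. push(a)  →  {above(d), inpos(b), inpos(d), linked(a,a), linked(b,b), linked(f,f), marked(a), marked(f), on(f)}
3. step(f,d)  →  {above(d), inpos(b), inpos(d), linked(a,a), linked(b,b), linked(f,d), marked(a), marked(f), on(f)}
4. step(a,d)  →  {above(d), inpos(b), inpos(d), linked(a,d), linked(b,b), linked(f,d), marked(a), marked(f), on(f)}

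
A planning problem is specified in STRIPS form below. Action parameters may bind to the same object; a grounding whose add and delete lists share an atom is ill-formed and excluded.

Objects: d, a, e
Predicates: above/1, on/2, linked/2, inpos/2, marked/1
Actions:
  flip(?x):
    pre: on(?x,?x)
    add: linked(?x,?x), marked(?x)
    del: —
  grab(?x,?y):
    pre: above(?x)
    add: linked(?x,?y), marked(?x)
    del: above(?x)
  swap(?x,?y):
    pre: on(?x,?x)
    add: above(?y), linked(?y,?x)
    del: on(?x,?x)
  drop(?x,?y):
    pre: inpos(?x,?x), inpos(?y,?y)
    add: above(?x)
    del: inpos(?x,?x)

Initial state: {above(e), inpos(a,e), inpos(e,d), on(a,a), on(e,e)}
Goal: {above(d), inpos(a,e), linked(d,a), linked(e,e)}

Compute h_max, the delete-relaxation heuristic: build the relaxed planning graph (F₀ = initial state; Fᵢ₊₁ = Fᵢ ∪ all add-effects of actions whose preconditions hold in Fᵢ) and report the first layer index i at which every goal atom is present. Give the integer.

1

F0 = init (5 atoms)
F1 = F0 ∪ {above(a), above(d), linked(a,a), linked(a,e), linked(d,a), linked(d,e), linked(e,a), linked(e,d), linked(e,e), marked(a), marked(e)}  (16 atoms)
goal ⊆ F1  ⇒  h_max = 1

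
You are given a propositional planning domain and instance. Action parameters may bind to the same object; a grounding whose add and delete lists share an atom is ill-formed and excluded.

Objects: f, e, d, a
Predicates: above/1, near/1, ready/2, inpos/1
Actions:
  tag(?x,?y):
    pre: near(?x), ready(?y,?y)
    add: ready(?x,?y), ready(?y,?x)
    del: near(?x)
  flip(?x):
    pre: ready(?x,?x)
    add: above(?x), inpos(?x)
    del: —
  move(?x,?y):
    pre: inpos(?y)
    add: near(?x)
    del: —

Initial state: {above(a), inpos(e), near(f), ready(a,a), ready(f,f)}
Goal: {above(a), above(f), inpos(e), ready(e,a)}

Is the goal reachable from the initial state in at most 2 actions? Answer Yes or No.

No

1. flip(f)  →  {above(a), above(f), inpos(e), inpos(f), near(f), ready(a,a), ready(f,f)}
2. move(e,f)  →  {above(a), above(f), inpos(e), inpos(f), near(e), near(f), ready(a,a), ready(f,f)}
3. tag(e,a)  →  {above(a), above(f), inpos(e), inpos(f), near(f), ready(a,a), ready(a,e), ready(e,a), ready(f,f)}
optimal plan length = 3; 3 > 2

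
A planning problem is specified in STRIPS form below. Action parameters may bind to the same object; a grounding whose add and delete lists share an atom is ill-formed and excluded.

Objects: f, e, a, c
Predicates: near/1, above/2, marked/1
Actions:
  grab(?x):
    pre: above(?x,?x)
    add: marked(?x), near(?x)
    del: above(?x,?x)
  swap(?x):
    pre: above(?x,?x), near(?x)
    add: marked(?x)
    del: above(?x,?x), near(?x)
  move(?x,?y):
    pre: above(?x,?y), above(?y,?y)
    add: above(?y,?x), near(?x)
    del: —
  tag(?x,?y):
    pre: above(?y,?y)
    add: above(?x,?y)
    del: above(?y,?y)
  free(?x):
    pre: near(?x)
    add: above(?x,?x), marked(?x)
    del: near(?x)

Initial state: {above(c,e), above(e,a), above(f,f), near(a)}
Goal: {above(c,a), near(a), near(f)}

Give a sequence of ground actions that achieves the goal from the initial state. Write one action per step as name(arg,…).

1. grab(f)  →  {above(c,e), above(e,a), marked(f), near(a), near(f)}
2. free(a)  →  {above(a,a), above(c,e), above(e,a), marked(a), marked(f), near(f)}
3. move(a,a)  →  {above(a,a), above(c,e), above(e,a), marked(a), marked(f), near(a), near(f)}
4. tag(c,a)  →  {above(c,a), above(c,e), above(e,a), marked(a), marked(f), near(a), near(f)}

grab(f); free(a); move(a,a); tag(c,a)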